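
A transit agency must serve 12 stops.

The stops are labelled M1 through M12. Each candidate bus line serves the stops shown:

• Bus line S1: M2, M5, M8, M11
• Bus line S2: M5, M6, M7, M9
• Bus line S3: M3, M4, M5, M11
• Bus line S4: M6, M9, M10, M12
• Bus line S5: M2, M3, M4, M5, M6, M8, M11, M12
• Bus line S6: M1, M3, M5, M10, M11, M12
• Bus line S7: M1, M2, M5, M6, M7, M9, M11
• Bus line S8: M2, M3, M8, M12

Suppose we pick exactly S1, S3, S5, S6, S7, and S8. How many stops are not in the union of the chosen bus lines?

Union of S1, S3, S5, S6, S7, S8 = {M1, M2, M3, M4, M5, M6, M7, M8, M9, M10, M11, M12} — that's every stop, so 0 are uncovered.

0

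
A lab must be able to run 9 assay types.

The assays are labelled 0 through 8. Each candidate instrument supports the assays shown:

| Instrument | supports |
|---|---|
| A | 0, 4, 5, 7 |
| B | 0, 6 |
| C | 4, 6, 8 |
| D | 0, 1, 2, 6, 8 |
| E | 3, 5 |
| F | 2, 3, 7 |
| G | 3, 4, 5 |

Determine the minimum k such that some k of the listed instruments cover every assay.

3

A and D and G together: A ∪ D ∪ G = {0, 1, 2, 3, 4, 5, 6, 7, 8} — every assay is covered.
Only D contains 1, so D is forced; the remaining 4 assays need at least 2 more instruments (each remaining instrument adds at most 3) — so at least 3 instruments are needed, and 3 is optimal.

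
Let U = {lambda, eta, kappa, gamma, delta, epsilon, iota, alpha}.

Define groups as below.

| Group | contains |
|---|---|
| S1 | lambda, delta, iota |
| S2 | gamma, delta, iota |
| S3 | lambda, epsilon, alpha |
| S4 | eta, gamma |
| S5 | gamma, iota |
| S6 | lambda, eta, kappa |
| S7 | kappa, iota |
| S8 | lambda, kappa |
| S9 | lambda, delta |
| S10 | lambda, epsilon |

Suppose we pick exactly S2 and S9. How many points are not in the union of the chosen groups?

Union of S2, S9 = {lambda, gamma, delta, iota}.
Not covered: eta, kappa, epsilon, alpha — 4 points.

4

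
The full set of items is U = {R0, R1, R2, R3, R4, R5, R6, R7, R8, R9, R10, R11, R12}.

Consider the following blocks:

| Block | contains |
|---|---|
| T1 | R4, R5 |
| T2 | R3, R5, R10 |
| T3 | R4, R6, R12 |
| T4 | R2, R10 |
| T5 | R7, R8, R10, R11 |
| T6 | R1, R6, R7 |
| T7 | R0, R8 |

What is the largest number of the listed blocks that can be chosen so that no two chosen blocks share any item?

T1, T4, T6, T7 are pairwise disjoint (T1={R4,R5}; T4={R2,R10}; T6={R1,R6,R7}; T7={R0,R8}).
Every remaining block overlaps one of these, and no 5 of the listed blocks are pairwise disjoint, so 4 is the maximum.

4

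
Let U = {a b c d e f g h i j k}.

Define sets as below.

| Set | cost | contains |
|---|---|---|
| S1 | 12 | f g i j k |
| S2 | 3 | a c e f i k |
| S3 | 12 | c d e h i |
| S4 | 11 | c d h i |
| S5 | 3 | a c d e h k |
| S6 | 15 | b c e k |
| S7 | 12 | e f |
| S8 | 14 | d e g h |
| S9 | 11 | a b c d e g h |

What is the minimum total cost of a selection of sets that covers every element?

23

S1, S9 together cover every element (S1 ∪ S9 = {a, b, c, d, e, f, g, h, i, j, k}); total cost 12 + 11 = 23.
The greedy pick S2, S5, S9, S1 costs 29; no covering selection beats 23.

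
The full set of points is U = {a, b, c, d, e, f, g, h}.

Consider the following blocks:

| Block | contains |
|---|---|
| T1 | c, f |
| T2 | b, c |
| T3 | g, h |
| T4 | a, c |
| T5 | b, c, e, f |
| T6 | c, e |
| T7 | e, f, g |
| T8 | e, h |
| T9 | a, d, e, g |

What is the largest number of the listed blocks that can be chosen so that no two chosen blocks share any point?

T2, T9 are pairwise disjoint (T2={b,c}; T9={a,d,e,g}).
Every remaining block overlaps one of these, and no 3 of the listed blocks are pairwise disjoint, so 2 is the maximum.

2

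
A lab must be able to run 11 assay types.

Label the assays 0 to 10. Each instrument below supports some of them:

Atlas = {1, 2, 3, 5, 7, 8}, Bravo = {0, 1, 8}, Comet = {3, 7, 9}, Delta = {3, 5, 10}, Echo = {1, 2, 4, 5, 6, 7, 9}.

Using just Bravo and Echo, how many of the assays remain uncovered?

Union of Bravo, Echo = {0, 1, 2, 4, 5, 6, 7, 8, 9}.
Not covered: 3, 10 — 2 assays.

2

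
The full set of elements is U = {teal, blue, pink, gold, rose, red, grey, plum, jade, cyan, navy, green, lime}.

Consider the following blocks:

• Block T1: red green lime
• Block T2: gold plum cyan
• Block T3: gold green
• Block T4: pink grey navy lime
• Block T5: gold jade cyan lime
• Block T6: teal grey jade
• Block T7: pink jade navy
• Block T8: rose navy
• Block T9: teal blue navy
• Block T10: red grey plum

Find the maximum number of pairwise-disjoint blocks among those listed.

4

T1, T2, T6, T8 are pairwise disjoint (T1={red,green,lime}; T2={gold,plum,cyan}; T6={teal,grey,jade}; T8={rose,navy}).
Every remaining block overlaps one of these, and no 5 of the listed blocks are pairwise disjoint, so 4 is the maximum.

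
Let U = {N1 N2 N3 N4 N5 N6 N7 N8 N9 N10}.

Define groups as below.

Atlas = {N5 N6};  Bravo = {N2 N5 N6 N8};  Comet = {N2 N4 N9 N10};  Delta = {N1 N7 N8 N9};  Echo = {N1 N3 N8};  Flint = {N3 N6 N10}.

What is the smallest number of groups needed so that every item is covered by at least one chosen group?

Bravo and Comet and Delta and Flint together: Bravo ∪ Comet ∪ Delta ∪ Flint = {N1, N2, N3, N4, N5, N6, N7, N8, N9, N10} — every item is covered.
No 3 of the 6 groups cover everything (all 20 combinations miss at least one item), so 4 is optimal.

4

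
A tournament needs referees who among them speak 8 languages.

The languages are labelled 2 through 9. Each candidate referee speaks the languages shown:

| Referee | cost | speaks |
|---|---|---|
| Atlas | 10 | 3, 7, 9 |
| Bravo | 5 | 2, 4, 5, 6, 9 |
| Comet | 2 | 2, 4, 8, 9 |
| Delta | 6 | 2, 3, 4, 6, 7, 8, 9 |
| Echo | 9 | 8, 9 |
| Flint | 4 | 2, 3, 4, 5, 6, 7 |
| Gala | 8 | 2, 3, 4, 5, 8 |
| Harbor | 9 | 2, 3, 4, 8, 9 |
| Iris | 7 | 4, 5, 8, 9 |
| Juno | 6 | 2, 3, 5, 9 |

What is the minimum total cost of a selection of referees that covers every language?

6

Comet, Flint together cover every language (Comet ∪ Flint = {2, 3, 4, 5, 6, 7, 8, 9}); total cost 2 + 4 = 6.
No covering selection has total cost below 6.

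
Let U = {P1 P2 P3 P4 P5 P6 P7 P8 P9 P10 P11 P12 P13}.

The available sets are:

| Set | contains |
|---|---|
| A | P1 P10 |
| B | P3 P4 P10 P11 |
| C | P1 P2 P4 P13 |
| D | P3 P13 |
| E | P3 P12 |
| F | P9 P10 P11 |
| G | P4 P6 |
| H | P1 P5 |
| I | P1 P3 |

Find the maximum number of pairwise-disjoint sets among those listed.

4

D, F, G, H are pairwise disjoint (D={P3,P13}; F={P9,P10,P11}; G={P4,P6}; H={P1,P5}).
Every remaining set overlaps one of these, and no 5 of the listed sets are pairwise disjoint, so 4 is the maximum.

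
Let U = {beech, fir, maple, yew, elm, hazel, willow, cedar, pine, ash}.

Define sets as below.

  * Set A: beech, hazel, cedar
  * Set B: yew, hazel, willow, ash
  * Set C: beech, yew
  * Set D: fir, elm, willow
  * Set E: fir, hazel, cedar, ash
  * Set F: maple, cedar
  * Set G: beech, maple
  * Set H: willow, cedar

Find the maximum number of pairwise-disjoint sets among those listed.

3

C, D, F are pairwise disjoint (C={beech,yew}; D={fir,elm,willow}; F={maple,cedar}).
Every remaining set overlaps one of these, and no 4 of the listed sets are pairwise disjoint, so 3 is the maximum.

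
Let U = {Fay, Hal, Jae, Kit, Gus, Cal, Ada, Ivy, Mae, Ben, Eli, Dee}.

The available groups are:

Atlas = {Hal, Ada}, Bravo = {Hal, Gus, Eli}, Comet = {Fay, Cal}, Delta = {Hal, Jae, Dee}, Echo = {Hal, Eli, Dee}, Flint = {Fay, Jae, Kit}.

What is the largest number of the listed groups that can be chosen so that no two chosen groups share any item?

Bravo, Flint are pairwise disjoint (Bravo={Hal,Gus,Eli}; Flint={Fay,Jae,Kit}).
Every remaining group overlaps one of these, and no 3 of the listed groups are pairwise disjoint, so 2 is the maximum.

2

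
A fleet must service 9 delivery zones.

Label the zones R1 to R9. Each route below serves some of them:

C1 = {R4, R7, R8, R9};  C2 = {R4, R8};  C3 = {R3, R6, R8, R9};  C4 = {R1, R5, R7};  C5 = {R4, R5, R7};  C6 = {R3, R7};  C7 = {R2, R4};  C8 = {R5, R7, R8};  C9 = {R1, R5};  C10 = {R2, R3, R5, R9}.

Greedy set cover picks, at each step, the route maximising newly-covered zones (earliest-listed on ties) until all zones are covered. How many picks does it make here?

Greedy: pick C1 (covers 4 new) → pick C10 (covers 3 new) → pick C3 (covers 1 new) → pick C4 (covers 1 new). Total picks: 4.
(The true minimum cover uses only 3 routes, so greedy is not optimal here.)

4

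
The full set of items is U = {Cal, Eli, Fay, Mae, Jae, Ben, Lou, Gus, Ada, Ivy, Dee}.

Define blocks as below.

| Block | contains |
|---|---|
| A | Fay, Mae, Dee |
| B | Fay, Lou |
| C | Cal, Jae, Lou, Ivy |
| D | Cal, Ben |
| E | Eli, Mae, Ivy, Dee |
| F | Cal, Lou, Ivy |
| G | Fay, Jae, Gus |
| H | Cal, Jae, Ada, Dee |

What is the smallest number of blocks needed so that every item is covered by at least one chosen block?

5

Take {B, D, E, G, H}. Their union is {Cal, Eli, Fay, Mae, Jae, Ben, Lou, Gus, Ada, Ivy, Dee}, which is all 11 items.
No 4 of the 8 blocks cover everything (all 70 combinations miss at least one item), so 5 is optimal.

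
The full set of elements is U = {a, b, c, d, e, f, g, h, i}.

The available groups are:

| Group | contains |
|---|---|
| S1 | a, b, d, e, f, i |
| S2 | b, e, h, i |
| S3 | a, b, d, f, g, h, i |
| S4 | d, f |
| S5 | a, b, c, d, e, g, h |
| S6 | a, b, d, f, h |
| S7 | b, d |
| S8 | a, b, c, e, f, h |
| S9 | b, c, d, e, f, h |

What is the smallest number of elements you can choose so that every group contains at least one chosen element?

2

T = {d, e} meets every group (each contains at least one member of T), and |T| = 2.
The groups S2, S4 are pairwise disjoint, so any hitting set needs a separate element for each — at least 2. Hence 2 is optimal.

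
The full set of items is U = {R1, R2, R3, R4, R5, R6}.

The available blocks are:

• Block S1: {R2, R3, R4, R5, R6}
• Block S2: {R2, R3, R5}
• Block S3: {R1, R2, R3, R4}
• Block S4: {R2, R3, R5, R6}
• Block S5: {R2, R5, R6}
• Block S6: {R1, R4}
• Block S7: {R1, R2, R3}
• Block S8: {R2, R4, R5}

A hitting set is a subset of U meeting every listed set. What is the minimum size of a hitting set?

The 2 items {R1, R2} hit every block.
The blocks S2, S6 are pairwise disjoint, so any hitting set needs a separate item for each — at least 2. Hence 2 is optimal.

2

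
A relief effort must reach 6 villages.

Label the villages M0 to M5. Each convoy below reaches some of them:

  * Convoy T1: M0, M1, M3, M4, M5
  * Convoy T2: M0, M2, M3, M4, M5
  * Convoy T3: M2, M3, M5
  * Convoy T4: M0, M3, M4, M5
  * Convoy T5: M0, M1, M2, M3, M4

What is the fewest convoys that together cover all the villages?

T1 and T3 together: T1 ∪ T3 = {M0, M1, M2, M3, M4, M5} — every village is covered.
No single convoy has all 6 villages (the largest, T1, has 5), so 2 is optimal.

2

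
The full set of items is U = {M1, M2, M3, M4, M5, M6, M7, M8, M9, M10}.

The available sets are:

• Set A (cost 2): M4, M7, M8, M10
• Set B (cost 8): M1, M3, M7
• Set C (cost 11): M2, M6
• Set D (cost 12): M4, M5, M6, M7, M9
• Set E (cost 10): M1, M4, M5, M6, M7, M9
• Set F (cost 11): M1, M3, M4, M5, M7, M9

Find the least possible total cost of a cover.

A, C, F together cover every item (A ∪ C ∪ F = {M1, M2, M3, M4, M5, M6, M7, M8, M9, M10}); total cost 2 + 11 + 11 = 24.
The greedy pick A, E, B, C costs 31; no covering selection beats 24.

24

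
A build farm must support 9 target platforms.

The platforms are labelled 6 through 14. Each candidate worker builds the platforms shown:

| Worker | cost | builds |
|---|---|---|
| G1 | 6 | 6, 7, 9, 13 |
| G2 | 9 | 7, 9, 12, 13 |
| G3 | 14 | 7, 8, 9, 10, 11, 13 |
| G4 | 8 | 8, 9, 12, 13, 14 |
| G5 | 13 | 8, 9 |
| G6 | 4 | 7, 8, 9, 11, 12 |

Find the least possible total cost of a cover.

28

G1, G3, G4 together cover every platform (G1 ∪ G3 ∪ G4 = {6, 7, 8, 9, 10, 11, 12, 13, 14}); total cost 6 + 14 + 8 = 28.
The greedy pick G6, G1, G4, G3 costs 32; no covering selection beats 28.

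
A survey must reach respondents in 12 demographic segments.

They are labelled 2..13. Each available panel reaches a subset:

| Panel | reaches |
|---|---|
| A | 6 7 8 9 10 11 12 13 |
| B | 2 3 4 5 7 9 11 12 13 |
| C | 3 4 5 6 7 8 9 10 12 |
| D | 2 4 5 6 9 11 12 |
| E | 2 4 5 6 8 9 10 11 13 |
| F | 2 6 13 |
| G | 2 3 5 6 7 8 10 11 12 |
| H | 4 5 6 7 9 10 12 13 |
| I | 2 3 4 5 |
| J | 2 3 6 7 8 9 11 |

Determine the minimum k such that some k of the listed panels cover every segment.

G and H together: G ∪ H = {2, 3, 4, 5, 6, 7, 8, 9, 10, 11, 12, 13} — every segment is covered.
No single panel has all 12 segments (the largest, B, has 9), so 2 is optimal.

2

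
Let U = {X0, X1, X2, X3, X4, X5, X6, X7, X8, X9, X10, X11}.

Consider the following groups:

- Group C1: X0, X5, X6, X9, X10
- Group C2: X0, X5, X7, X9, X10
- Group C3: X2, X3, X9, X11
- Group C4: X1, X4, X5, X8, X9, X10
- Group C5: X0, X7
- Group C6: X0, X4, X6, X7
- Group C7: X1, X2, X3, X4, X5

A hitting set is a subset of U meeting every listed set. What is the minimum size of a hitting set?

Take H = {X0, X1, X3}. Each listed group contains at least one of these, so H is a hitting set of size 3.
No choice of 2 items meets every group, so 3 is the minimum.

3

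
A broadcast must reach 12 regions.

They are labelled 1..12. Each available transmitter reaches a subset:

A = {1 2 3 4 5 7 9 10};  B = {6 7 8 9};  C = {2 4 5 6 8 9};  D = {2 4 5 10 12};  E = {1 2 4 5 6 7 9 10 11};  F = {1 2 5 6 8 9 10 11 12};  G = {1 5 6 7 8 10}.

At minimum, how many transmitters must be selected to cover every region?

2

Take {A, F}. Their union is {1, 2, 3, 4, 5, 6, 7, 8, 9, 10, 11, 12}, which is all 12 regions.
No single transmitter has all 12 regions (the largest, E, has 9), so 2 is optimal.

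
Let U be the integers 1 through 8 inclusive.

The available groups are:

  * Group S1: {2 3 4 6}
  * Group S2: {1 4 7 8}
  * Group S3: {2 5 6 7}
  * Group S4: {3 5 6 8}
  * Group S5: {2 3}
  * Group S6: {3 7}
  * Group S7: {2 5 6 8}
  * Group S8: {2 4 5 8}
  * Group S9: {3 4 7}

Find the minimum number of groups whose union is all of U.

Take {S2, S7, S9}. Their union is {1, 2, 3, 4, 5, 6, 7, 8}, which is all 8 items.
Only S2 contains 1, so S2 is forced; the remaining 4 items need at least 2 more groups (each remaining group adds at most 3) — so at least 3 groups are needed, and 3 is optimal.

3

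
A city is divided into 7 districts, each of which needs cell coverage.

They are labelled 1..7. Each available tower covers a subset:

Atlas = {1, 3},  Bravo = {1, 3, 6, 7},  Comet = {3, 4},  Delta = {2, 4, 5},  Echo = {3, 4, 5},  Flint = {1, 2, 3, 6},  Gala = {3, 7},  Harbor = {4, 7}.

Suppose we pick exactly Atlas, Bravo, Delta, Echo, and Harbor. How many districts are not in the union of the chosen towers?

0

Union of Atlas, Bravo, Delta, Echo, Harbor = {1, 2, 3, 4, 5, 6, 7} — that's every district, so 0 are uncovered.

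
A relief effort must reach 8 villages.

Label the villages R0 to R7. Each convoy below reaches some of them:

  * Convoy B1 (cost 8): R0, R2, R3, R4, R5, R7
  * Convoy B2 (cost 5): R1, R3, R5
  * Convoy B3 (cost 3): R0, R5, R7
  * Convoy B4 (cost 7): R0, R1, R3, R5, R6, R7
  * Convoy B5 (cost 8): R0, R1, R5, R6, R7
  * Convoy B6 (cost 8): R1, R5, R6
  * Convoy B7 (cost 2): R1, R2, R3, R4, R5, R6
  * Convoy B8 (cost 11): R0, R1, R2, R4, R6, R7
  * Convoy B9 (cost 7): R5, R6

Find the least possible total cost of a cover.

B3, B7 together cover every village (B3 ∪ B7 = {R0, R1, R2, R3, R4, R5, R6, R7}); total cost 3 + 2 = 5.
No covering selection has total cost below 5.

5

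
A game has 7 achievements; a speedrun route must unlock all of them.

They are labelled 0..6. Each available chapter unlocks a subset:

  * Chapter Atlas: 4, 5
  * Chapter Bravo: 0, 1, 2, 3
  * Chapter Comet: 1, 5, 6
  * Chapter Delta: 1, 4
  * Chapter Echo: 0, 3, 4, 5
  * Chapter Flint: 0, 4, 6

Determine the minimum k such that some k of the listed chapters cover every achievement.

Take {Bravo, Comet, Delta}. Their union is {0, 1, 2, 3, 4, 5, 6}, which is all 7 achievements.
Only Bravo contains 2, so Bravo is forced; the remaining 3 achievements need at least 2 more chapters (each remaining chapter adds at most 2) — so at least 3 chapters are needed, and 3 is optimal.

3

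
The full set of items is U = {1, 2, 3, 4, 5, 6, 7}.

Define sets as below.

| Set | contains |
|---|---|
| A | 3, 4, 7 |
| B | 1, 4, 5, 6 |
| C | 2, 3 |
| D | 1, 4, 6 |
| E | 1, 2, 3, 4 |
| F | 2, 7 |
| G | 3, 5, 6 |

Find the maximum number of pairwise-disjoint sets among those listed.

C, D are pairwise disjoint (C={2,3}; D={1,4,6}).
Every remaining set overlaps one of these, and no 3 of the listed sets are pairwise disjoint, so 2 is the maximum.

2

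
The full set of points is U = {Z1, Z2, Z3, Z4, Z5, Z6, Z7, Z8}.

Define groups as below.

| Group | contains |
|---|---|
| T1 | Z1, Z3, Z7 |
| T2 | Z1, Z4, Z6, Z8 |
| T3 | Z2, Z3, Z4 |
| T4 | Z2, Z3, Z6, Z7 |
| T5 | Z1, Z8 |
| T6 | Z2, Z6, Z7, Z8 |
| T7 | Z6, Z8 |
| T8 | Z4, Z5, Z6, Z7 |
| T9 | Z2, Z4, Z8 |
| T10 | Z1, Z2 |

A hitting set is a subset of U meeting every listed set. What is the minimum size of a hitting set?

The 3 points {Z1, Z2, Z6} hit every group.
No choice of 2 points meets every group, so 3 is the minimum.

3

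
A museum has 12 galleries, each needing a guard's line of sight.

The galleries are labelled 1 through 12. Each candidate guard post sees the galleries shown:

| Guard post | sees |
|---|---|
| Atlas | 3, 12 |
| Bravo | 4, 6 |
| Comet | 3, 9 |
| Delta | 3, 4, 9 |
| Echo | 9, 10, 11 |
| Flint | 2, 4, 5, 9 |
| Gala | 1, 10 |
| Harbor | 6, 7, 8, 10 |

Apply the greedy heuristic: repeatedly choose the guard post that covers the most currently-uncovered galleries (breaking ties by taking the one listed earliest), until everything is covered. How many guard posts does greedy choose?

Greedy: pick Flint (covers 4 new) → pick Harbor (covers 4 new) → pick Atlas (covers 2 new) → pick Echo (covers 1 new) → pick Gala (covers 1 new). Total picks: 5.

5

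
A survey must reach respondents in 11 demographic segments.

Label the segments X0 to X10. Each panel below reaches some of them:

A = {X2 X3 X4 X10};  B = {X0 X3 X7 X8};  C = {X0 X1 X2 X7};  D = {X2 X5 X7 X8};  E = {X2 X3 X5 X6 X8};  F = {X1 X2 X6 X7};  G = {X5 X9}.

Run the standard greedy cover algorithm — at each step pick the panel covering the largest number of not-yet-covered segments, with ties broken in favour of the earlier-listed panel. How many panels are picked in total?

4

Greedy: pick E (covers 5 new) → pick C (covers 3 new) → pick A (covers 2 new) → pick G (covers 1 new). Total picks: 4.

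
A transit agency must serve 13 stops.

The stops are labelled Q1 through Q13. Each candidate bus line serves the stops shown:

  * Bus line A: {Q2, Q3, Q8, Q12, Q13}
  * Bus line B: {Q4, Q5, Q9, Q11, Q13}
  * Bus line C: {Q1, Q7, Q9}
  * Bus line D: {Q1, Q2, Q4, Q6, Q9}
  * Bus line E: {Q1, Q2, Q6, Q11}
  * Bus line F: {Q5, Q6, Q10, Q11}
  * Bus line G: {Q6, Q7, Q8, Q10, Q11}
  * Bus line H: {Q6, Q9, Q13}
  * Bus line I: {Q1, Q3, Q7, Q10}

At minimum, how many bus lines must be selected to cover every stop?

4

A and B and H and I together: A ∪ B ∪ H ∪ I = {Q1, Q2, Q3, Q4, Q5, Q6, Q7, Q8, Q9, Q10, Q11, Q12, Q13} — every stop is covered.
No 3 of the 9 bus lines cover everything (all 84 combinations miss at least one stop), so 4 is optimal.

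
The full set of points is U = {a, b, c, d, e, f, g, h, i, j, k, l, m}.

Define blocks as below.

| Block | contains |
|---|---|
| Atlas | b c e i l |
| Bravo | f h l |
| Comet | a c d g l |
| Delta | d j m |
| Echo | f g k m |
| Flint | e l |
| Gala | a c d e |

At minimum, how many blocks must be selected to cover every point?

Take {Atlas, Bravo, Delta, Echo, Gala}. Their union is {a, b, c, d, e, f, g, h, i, j, k, l, m}, which is all 13 points.
No 4 of the 7 blocks cover everything (all 35 combinations miss at least one point), so 5 is optimal.

5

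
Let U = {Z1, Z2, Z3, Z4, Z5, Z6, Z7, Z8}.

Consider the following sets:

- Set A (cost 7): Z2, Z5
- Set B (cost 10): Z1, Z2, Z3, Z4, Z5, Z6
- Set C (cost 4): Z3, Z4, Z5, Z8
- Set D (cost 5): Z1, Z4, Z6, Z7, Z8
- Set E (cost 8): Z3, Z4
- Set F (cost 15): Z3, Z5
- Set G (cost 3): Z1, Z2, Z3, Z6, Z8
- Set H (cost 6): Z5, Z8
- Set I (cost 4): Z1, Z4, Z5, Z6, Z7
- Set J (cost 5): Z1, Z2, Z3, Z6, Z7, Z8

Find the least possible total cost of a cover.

G, I together cover every point (G ∪ I = {Z1, Z2, Z3, Z4, Z5, Z6, Z7, Z8}); total cost 3 + 4 = 7.
No covering selection has total cost below 7.

7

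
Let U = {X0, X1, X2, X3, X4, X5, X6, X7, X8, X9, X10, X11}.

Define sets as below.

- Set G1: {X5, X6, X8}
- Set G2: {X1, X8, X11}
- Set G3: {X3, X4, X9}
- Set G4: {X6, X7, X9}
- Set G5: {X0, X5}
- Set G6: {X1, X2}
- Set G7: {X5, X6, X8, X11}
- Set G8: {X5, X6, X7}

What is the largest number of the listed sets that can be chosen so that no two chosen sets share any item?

3

G1, G3, G6 are pairwise disjoint (G1={X5,X6,X8}; G3={X3,X4,X9}; G6={X1,X2}).
Every remaining set overlaps one of these, and no 4 of the listed sets are pairwise disjoint, so 3 is the maximum.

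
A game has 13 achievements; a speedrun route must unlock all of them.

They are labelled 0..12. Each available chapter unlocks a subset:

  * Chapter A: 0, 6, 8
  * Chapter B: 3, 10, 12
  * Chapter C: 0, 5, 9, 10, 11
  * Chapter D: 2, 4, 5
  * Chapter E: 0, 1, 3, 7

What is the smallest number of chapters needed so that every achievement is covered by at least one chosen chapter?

Take {A, B, C, D, E}. Their union is {0, 1, 2, 3, 4, 5, 6, 7, 8, 9, 10, 11, 12}, which is all 13 achievements.
No 4 of the 5 chapters cover everything (all 5 combinations miss at least one achievement), so 5 is optimal.

5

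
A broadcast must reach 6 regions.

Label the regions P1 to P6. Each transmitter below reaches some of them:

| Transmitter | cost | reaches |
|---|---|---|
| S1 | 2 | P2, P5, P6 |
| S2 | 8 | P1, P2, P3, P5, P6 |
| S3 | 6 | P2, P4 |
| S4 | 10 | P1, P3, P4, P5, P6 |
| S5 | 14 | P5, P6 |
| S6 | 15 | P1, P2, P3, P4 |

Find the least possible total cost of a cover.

S1, S4 together cover every region (S1 ∪ S4 = {P1, P2, P3, P4, P5, P6}); total cost 2 + 10 = 12.
No covering selection has total cost below 12.

12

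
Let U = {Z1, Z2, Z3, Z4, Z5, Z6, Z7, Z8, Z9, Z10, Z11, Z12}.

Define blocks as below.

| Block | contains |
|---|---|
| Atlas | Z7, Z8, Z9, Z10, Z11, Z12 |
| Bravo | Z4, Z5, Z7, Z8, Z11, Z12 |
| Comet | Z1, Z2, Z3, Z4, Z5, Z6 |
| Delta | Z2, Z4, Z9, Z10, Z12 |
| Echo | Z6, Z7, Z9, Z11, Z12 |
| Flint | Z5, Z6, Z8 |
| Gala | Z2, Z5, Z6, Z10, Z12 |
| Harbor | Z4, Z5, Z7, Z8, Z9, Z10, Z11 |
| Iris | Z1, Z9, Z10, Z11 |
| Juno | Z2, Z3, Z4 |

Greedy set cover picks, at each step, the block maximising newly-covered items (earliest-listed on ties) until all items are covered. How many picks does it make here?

Greedy: pick Harbor (covers 7 new) → pick Comet (covers 4 new) → pick Atlas (covers 1 new). Total picks: 3.
(The true minimum cover uses only 2 blocks, so greedy is not optimal here.)

3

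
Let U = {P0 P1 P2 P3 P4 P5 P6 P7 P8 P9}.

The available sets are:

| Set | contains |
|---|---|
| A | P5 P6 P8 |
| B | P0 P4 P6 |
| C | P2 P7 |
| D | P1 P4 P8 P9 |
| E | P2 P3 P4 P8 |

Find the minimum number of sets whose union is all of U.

A and B and C and D and E together: A ∪ B ∪ C ∪ D ∪ E = {P0, P1, P2, P3, P4, P5, P6, P7, P8, P9} — every element is covered.
No 4 of the 5 sets cover everything (all 5 combinations miss at least one element), so 5 is optimal.

5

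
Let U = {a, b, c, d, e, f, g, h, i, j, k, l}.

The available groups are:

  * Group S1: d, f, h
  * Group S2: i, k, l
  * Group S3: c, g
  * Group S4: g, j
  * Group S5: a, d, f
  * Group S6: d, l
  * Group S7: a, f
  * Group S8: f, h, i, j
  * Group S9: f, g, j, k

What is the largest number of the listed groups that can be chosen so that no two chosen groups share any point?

S2, S4, S5 are pairwise disjoint (S2={i,k,l}; S4={g,j}; S5={a,d,f}).
Every remaining group overlaps one of these, and no 4 of the listed groups are pairwise disjoint, so 3 is the maximum.

3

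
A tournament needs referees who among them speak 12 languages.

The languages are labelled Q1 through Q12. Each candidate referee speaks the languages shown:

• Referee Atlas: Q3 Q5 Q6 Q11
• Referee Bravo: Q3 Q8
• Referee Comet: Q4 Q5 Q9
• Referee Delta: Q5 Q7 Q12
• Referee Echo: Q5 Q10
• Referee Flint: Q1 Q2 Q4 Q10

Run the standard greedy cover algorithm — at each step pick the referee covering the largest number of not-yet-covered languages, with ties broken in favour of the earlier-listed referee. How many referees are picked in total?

5

Greedy: pick Atlas (covers 4 new) → pick Flint (covers 4 new) → pick Delta (covers 2 new) → pick Bravo (covers 1 new) → pick Comet (covers 1 new). Total picks: 5.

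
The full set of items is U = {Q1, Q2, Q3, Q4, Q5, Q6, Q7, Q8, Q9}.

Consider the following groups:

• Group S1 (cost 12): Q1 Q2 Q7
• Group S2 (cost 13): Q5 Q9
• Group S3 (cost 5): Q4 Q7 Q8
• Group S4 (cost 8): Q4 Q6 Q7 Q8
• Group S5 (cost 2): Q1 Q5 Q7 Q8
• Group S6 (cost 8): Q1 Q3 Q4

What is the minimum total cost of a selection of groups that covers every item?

41

S1, S2, S4, S6 together cover every item (S1 ∪ S2 ∪ S4 ∪ S6 = {Q1, Q2, Q3, Q4, Q5, Q6, Q7, Q8, Q9}); total cost 12 + 13 + 8 + 8 = 41.
The greedy pick S5, S4, S6, S1, S2 costs 43; no covering selection beats 41.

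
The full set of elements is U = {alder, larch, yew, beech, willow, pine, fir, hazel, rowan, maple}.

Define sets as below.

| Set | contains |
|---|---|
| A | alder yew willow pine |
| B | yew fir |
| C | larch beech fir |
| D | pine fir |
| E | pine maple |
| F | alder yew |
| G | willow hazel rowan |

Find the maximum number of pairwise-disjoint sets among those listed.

C, E, F, G are pairwise disjoint (C={larch,beech,fir}; E={pine,maple}; F={alder,yew}; G={willow,hazel,rowan}).
Every remaining set overlaps one of these, and no 5 of the listed sets are pairwise disjoint, so 4 is the maximum.

4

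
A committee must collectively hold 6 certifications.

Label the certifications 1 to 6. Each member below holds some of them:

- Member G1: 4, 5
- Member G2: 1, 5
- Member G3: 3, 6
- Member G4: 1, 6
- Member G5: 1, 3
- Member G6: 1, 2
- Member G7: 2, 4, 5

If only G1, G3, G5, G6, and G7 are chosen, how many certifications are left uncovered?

Union of G1, G3, G5, G6, G7 = {1, 2, 3, 4, 5, 6} — that's every certification, so 0 are uncovered.

0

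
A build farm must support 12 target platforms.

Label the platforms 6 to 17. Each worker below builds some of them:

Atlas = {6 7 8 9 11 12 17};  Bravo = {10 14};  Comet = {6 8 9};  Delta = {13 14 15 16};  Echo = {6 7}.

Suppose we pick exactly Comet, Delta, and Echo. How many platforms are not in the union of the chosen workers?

4

Union of Comet, Delta, Echo = {6, 7, 8, 9, 13, 14, 15, 16}.
Not covered: 10, 11, 12, 17 — 4 platforms.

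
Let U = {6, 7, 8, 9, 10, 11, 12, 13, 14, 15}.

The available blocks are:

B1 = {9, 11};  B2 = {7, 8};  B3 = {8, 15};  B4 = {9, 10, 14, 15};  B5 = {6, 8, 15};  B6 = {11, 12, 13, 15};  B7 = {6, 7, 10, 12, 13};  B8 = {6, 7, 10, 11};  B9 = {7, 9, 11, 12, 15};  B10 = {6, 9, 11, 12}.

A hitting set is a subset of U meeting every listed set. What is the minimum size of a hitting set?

3

The 3 items {7, 11, 15} hit every block.
The blocks B1, B3, B7 are pairwise disjoint, so any hitting set needs a separate item for each — at least 3. Hence 3 is optimal.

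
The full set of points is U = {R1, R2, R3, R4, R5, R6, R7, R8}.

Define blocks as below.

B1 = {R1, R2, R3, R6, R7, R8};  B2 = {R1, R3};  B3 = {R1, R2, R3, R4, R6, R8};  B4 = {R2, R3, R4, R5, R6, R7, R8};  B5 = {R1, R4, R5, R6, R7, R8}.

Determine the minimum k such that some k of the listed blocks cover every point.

2

Take {B1, B5}. Their union is {R1, R2, R3, R4, R5, R6, R7, R8}, which is all 8 points.
No single block has all 8 points (the largest, B4, has 7), so 2 is optimal.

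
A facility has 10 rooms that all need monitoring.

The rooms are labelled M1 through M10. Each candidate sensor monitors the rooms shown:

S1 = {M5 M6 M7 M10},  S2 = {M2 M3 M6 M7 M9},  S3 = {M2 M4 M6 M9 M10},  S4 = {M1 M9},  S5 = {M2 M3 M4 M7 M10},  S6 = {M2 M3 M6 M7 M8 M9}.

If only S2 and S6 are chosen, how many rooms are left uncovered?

Union of S2, S6 = {M2, M3, M6, M7, M8, M9}.
Not covered: M1, M4, M5, M10 — 4 rooms.

4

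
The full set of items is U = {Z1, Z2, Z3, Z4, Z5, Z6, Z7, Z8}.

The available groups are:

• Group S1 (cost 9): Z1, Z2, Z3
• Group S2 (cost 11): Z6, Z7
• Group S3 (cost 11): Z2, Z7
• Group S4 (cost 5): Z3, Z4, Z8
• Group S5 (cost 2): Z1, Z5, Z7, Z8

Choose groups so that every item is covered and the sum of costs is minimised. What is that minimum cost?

S1, S2, S4, S5 together cover every item (S1 ∪ S2 ∪ S4 ∪ S5 = {Z1, Z2, Z3, Z4, Z5, Z6, Z7, Z8}); total cost 9 + 11 + 5 + 2 = 27.
No covering selection has total cost below 27.

27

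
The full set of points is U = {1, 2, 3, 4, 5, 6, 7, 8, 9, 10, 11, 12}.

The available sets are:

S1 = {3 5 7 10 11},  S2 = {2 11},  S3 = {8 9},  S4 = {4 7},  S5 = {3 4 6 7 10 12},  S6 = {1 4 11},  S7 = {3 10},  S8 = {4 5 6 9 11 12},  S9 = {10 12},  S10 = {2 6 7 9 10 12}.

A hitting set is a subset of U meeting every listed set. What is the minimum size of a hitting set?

4

Take H = {2, 4, 8, 10}. Each listed set contains at least one of these, so H is a hitting set of size 4.
The sets S2, S3, S4, S7 are pairwise disjoint, so any hitting set needs a separate point for each — at least 4. Hence 4 is optimal.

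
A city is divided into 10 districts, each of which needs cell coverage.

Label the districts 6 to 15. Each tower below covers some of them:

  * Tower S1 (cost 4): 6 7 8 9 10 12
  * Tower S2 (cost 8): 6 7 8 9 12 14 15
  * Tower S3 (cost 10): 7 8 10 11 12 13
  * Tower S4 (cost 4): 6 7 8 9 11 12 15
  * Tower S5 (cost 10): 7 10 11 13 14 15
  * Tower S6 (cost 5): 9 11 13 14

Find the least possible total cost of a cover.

S1, S4, S6 together cover every district (S1 ∪ S4 ∪ S6 = {6, 7, 8, 9, 10, 11, 12, 13, 14, 15}); total cost 4 + 4 + 5 = 13.
No covering selection has total cost below 13.

13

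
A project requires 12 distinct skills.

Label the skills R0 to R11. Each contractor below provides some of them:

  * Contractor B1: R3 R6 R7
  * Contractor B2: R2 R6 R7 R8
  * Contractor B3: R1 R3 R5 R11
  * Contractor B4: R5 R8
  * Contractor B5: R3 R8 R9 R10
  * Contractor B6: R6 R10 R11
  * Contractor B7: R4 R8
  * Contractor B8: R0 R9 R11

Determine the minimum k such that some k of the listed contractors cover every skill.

B2 and B3 and B6 and B7 and B8 together: B2 ∪ B3 ∪ B6 ∪ B7 ∪ B8 = {R0, R1, R2, R3, R4, R5, R6, R7, R8, R9, R10, R11} — every skill is covered.
No 4 of the 8 contractors cover everything (all 70 combinations miss at least one skill), so 5 is optimal.

5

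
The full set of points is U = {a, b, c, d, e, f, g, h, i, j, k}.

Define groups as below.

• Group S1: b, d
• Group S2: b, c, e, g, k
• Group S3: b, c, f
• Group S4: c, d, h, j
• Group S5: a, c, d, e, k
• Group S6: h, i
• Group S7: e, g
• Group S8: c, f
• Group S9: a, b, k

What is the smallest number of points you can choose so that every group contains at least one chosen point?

4

The 4 points {b, c, g, i} hit every group.
The groups S6, S7, S8, S9 are pairwise disjoint, so any hitting set needs a separate point for each — at least 4. Hence 4 is optimal.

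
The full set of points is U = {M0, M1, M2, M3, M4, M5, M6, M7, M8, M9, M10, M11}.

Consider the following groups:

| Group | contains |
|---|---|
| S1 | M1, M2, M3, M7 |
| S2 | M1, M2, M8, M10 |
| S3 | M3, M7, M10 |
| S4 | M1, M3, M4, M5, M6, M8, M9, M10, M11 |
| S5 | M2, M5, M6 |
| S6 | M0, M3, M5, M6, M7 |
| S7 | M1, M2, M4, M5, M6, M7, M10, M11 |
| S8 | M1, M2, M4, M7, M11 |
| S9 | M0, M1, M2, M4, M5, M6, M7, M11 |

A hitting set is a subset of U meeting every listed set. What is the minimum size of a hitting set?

The 2 points {M2, M3} hit every group.
The groups S3, S5 are pairwise disjoint, so any hitting set needs a separate point for each — at least 2. Hence 2 is optimal.

2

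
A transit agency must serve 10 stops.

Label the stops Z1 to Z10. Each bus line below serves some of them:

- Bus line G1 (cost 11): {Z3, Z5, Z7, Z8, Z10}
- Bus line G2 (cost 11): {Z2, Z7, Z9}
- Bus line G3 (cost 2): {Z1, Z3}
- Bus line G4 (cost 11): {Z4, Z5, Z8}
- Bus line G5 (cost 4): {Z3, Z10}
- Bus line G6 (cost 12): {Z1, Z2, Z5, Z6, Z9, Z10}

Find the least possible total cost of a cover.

34

G1, G4, G6 together cover every stop (G1 ∪ G4 ∪ G6 = {Z1, Z2, Z3, Z4, Z5, Z6, Z7, Z8, Z9, Z10}); total cost 11 + 11 + 12 = 34.
The greedy pick G3, G6, G1, G4 costs 36; no covering selection beats 34.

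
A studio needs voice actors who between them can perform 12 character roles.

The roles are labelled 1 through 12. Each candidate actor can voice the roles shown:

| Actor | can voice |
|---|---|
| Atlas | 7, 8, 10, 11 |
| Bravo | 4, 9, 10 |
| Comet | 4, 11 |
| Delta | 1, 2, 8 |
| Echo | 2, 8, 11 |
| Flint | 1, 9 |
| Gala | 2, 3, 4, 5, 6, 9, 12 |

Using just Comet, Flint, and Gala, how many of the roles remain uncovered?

Union of Comet, Flint, Gala = {1, 2, 3, 4, 5, 6, 9, 11, 12}.
Not covered: 7, 8, 10 — 3 roles.

3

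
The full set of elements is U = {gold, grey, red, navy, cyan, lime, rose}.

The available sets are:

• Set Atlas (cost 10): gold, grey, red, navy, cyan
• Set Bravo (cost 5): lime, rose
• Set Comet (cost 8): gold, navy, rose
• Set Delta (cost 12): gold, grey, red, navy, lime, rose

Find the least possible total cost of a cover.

Atlas, Bravo together cover every element (Atlas ∪ Bravo = {gold, grey, red, navy, cyan, lime, rose}); total cost 10 + 5 = 15.
No covering selection has total cost below 15.

15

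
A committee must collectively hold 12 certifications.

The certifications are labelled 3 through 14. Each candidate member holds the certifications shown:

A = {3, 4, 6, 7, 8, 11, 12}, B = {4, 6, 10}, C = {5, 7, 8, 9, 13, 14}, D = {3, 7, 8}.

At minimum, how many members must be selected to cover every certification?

3

Take {A, B, C}. Their union is {3, 4, 5, 6, 7, 8, 9, 10, 11, 12, 13, 14}, which is all 12 certifications.
Only C contains 5, so C is forced; the remaining 6 certifications need at least 2 more members (each remaining member adds at most 5) — so at least 3 members are needed, and 3 is optimal.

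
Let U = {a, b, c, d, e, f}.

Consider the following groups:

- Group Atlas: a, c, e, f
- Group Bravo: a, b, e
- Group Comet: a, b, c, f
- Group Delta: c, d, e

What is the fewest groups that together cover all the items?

2

Take {Comet, Delta}. Their union is {a, b, c, d, e, f}, which is all 6 items.
No single group has all 6 items (the largest, Atlas, has 4), so 2 is optimal.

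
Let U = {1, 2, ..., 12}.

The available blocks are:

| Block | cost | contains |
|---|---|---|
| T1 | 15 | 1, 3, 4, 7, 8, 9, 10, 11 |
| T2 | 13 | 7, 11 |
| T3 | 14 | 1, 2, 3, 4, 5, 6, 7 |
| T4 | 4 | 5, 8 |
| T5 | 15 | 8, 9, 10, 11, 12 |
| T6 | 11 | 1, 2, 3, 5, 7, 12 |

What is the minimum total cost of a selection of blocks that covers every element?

T3, T5 together cover every element (T3 ∪ T5 = {1, 2, 3, 4, 5, 6, 7, 8, 9, 10, 11, 12}); total cost 14 + 15 = 29.
The greedy pick T6, T1, T3 costs 40; no covering selection beats 29.

29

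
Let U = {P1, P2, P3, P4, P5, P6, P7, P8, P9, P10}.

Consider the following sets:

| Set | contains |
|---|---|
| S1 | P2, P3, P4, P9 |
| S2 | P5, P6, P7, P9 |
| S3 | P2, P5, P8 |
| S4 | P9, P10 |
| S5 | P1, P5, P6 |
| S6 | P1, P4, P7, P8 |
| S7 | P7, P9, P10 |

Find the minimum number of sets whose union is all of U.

S1 and S5 and S6 and S7 together: S1 ∪ S5 ∪ S6 ∪ S7 = {P1, P2, P3, P4, P5, P6, P7, P8, P9, P10} — every item is covered.
No 3 of the 7 sets cover everything (all 35 combinations miss at least one item), so 4 is optimal.

4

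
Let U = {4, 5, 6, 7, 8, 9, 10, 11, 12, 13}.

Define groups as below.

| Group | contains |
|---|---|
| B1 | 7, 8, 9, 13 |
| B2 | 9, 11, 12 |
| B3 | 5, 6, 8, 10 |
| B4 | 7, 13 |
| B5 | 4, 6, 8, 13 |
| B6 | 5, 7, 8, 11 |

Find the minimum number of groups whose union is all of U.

4

B2 and B3 and B5 and B6 together: B2 ∪ B3 ∪ B5 ∪ B6 = {4, 5, 6, 7, 8, 9, 10, 11, 12, 13} — every point is covered.
No 3 of the 6 groups cover everything (all 20 combinations miss at least one point), so 4 is optimal.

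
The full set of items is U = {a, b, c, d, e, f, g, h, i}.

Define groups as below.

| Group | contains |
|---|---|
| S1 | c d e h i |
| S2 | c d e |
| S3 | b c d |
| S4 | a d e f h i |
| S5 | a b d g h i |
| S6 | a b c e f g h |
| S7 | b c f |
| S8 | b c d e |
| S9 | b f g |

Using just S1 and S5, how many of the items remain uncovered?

Union of S1, S5 = {a, b, c, d, e, g, h, i}.
Not covered: f — 1 item.

1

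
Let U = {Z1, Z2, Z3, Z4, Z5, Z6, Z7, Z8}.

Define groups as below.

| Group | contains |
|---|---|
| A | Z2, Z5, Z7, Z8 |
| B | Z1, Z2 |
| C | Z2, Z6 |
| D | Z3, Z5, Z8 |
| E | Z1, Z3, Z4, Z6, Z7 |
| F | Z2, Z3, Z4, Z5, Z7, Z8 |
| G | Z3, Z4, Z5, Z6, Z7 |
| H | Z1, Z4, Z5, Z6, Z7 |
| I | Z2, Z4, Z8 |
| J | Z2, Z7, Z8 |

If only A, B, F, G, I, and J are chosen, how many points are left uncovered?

Union of A, B, F, G, I, J = {Z1, Z2, Z3, Z4, Z5, Z6, Z7, Z8} — that's every point, so 0 are uncovered.

0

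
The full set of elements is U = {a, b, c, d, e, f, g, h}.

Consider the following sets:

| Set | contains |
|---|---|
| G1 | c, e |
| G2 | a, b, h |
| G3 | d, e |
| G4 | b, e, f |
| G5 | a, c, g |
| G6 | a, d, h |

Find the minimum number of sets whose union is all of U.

3

G4, G5, and G6 cover everything between them: the union {a, b, c, d, e, f, g, h} is all of U.
Each set has at most 3 elements, and 2·3 = 6 < 8 — so at least 3 sets are needed, and 3 is optimal.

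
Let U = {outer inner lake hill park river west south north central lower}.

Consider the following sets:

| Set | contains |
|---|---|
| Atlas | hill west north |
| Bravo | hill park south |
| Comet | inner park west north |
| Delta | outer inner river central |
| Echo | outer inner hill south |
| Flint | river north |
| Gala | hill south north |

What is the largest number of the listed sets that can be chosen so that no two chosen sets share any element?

2

Delta, Gala are pairwise disjoint (Delta={outer,inner,river,central}; Gala={hill,south,north}).
Every remaining set overlaps one of these, and no 3 of the listed sets are pairwise disjoint, so 2 is the maximum.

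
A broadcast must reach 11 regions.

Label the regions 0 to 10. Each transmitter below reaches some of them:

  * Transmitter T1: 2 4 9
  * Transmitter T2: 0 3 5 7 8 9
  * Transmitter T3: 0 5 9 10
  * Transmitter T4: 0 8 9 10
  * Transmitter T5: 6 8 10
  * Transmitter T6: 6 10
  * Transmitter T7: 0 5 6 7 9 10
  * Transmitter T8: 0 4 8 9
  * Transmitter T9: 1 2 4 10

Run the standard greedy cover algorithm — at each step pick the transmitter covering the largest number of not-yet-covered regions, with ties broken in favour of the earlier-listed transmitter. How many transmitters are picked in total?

Greedy: pick T2 (covers 6 new) → pick T9 (covers 4 new) → pick T5 (covers 1 new). Total picks: 3.

3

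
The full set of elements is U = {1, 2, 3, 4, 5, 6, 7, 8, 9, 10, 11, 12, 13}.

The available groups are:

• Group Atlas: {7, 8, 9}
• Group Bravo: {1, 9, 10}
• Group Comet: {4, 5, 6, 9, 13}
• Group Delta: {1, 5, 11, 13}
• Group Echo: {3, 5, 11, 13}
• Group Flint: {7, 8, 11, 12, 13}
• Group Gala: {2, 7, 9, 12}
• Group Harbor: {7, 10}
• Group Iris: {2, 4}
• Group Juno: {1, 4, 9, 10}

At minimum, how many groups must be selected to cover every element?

Atlas and Bravo and Comet and Echo and Gala together: Atlas ∪ Bravo ∪ Comet ∪ Echo ∪ Gala = {1, 2, 3, 4, 5, 6, 7, 8, 9, 10, 11, 12, 13} — every element is covered.
No 4 of the 10 groups cover everything (all 210 combinations miss at least one element), so 5 is optimal.

5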